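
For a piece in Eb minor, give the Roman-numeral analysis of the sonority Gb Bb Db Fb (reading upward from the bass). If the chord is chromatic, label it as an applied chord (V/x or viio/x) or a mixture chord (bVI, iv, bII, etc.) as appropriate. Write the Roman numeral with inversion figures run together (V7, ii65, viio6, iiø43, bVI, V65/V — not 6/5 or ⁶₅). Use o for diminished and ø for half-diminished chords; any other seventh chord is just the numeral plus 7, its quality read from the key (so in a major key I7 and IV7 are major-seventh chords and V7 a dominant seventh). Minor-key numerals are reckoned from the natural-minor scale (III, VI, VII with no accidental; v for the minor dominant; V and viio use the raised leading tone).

The pitches Gb-Bb-Db-Fb form a dominant seventh chord rooted on Gb.
Gb is not a diatonic chord root with this quality in Eb minor, but it lies a perfect fifth above Cb (VI), so the chord functions as an applied dominant of VI.

V7/VI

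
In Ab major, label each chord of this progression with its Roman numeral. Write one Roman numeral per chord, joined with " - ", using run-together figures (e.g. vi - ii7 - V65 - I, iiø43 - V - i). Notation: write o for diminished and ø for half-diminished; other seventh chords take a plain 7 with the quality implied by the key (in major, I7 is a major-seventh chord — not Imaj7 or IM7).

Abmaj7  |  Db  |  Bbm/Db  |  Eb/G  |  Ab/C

Abmaj7 has root Ab, degree 1 in Ab major, so I7.
Db has root Db, degree 4 in Ab major, so IV.
Bbm/Db: minor triad on Bb = scale degree 2 → ii6.
Eb/G: root Eb is the dominant; major triad there is V6.
Ab/C has root Ab, degree 1 in Ab major, so I6.

I7 - IV - ii6 - V6 - I6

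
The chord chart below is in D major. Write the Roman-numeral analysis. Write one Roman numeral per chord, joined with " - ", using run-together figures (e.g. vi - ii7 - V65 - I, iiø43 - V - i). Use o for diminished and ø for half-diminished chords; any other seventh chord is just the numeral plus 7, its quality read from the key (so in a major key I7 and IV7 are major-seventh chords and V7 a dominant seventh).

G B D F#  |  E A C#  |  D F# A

IV7 - V64 - I

G-B-D-F#: root G is the subdominant; major seventh chord there is IV7.
E-A-C# has root A, degree 5 in D major, so V64.
D-F#-A: root D is the tonic; major triad there is I.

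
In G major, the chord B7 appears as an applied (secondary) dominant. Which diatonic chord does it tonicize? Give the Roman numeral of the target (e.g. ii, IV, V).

The chord is a dominant seventh chord on B.
A dominant resolves down a perfect fifth: B → E. In G major, E is scale degree 6, i.e. vi.

vi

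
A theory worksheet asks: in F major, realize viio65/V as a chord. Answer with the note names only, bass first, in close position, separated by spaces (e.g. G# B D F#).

D F Ab B

The slash marks an applied leading-tone chord: viio of V. In F major, V is C, so the leading tone to it is B, a half step below.
Building a fully diminished seventh chord on B gives B-D-F-Ab.
The figured bass 65 indicates first inversion, placing the third (D) in the bass: D-F-Ab-B.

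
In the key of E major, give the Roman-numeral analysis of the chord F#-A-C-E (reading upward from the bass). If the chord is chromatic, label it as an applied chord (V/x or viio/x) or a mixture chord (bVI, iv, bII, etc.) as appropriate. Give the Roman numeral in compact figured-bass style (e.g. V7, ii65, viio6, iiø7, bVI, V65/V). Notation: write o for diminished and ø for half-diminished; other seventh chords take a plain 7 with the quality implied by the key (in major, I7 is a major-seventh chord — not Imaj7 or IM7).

The pitches F#-A-C-E form a half-diminished seventh chord rooted on F#.
F# is the second degree of E major. This is the half-diminished supertonic seventh, borrowed from the parallel minor.

iiø7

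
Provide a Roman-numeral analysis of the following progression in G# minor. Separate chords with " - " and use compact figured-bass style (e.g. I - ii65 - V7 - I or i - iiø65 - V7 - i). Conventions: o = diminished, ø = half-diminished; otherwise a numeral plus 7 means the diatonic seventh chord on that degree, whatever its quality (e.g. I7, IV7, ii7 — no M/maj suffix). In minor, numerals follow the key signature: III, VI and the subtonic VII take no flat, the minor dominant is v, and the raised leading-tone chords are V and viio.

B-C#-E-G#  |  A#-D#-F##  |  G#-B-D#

iv42 - V64 - i

B-C#-E-G# has root C#, degree 4 in G# minor, so iv42.
A#-D#-F## has root D#, degree 5 in G# minor, so V64.
G#-B-D# has root G#, degree 1 in G# minor, so i.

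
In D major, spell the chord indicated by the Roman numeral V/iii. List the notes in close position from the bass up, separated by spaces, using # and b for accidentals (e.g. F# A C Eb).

C# E# G#

The slash means an applied dominant: we want the dominant of iii. In D major, iii is F# minor, and its dominant is built on C#.
Building a major triad on C# gives C#-E#-G#.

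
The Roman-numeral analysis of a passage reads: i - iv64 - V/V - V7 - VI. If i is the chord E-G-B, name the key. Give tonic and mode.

i is given as E-G-B — a minor triad with root E.
If E is scale degree 1 and the mode makes that degree carry a minor triad, the tonic is E and the mode is minor.

E minor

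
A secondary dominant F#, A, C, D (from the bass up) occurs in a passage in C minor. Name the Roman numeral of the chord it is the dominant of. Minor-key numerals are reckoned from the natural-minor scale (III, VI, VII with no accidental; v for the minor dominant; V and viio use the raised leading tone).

The chord is a dominant seventh chord on D.
A dominant resolves down a perfect fifth: D → G. In C minor, G is scale degree 5, i.e. V.

V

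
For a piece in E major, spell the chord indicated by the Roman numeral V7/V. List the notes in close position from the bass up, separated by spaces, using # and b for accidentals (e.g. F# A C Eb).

The slash means an applied dominant: we want the dominant of V. In E major, V is B major, and its dominant is built on F#.
Building a dominant seventh chord on F# gives F#-A#-C#-E.

F# A# C# E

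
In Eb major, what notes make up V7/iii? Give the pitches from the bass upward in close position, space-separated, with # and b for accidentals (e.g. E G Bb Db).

D F# A C

The slash means an applied dominant: we want the dominant of iii. In Eb major, iii is G minor, and its dominant is built on D.
Building a dominant seventh chord on D gives D-F#-A-C.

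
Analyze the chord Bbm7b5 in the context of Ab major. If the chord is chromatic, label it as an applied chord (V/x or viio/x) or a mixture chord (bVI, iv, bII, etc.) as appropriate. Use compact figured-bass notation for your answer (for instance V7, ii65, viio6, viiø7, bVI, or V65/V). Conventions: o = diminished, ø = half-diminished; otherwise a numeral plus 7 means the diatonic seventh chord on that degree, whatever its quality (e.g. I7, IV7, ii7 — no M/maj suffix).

iiø7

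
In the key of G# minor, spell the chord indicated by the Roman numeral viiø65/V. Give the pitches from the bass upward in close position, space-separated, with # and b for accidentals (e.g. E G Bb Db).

E# G# B# C##

The slash marks an applied leading-tone chord: viio of V. In G# minor, V is D#, so the leading tone to it is C##, a half step below.
Building a half-diminished seventh chord on C## gives C##-E#-G#-B#.
With the 65 figure the chord is in first inversion; from the bass E# upward in close position it reads E#-G#-B#-C##.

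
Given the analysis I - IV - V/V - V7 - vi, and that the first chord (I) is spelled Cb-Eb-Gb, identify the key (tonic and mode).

Cb major

I is given as Cb-Eb-Gb — a major triad with root Cb.
If Cb is scale degree 1 and the mode makes that degree carry a major triad, the tonic is Cb and the mode is major.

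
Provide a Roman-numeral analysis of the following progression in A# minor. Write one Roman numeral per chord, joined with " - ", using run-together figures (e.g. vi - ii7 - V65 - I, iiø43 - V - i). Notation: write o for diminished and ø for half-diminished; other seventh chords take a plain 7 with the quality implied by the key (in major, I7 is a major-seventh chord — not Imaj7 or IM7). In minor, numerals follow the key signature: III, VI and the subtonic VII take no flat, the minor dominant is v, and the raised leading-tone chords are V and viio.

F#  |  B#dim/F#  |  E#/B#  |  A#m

F# has root F#, degree 6 in A# minor, so VI.
B#dim/F#: diminished triad on B# = scale degree 2 → iio64.
E#/B# has root E#, degree 5 in A# minor, so V64.
A#m has root A#, degree 1 in A# minor, so i.

VI - iio64 - V64 - i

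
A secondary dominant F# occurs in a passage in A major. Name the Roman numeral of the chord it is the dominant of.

The chord is a major triad on F#.
A dominant resolves down a perfect fifth: F# → B. In A major, B is scale degree 2, i.e. ii.

ii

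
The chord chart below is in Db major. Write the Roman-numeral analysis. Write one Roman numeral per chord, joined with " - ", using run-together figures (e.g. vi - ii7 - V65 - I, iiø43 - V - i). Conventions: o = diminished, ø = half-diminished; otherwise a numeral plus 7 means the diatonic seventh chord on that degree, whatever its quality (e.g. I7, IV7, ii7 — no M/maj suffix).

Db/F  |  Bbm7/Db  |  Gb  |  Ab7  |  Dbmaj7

I6 - vi65 - IV - V7 - I7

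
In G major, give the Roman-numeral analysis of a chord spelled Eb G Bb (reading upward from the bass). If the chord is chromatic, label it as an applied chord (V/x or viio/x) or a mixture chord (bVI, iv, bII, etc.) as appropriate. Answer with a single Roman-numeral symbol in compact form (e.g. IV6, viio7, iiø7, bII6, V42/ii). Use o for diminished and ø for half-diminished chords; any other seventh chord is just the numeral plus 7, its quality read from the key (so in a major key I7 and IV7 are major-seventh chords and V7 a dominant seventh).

bVI

The pitches Eb-G-Bb form a major triad rooted on Eb.
Eb is the lowered sixth degree of G major (diatonic 6 would be E). This is a major triad on the lowered sixth degree, borrowed from the parallel minor.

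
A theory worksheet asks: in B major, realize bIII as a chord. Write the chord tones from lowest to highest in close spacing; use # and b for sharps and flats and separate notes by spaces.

D F# A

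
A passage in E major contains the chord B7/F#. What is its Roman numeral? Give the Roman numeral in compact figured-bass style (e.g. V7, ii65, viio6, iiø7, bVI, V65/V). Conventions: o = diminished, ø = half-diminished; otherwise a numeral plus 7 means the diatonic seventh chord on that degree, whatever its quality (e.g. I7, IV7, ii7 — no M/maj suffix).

V43

Stacked in thirds the chord is B-D#-F#-A: a dominant seventh chord on B.
B is scale degree 5 in E major, and a dominant seventh chord on that degree is written V7.
With F# in the bass the chord is in second inversion, so the figured bass is 43.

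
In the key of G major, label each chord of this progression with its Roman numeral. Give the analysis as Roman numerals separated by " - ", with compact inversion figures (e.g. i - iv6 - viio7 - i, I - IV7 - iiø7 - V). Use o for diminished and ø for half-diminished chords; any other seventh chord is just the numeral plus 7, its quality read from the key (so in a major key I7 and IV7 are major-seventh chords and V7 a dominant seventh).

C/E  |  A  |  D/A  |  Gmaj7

IV6 - V/V - V64 - I7

C/E: major triad on C = scale degree 4 → IV6.
A is the secondary dominant of V (major triad on A): V/V.
D/A: major triad on D = scale degree 5 → V64.
Gmaj7: major seventh chord on G = scale degree 1 → I7.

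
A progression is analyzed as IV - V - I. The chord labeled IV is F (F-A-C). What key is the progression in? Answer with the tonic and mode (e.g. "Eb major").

IV is given as F-A-C — a major triad with root F.
Counting down 3 scale steps from F places the tonic on C; a major triad on degree 4 is diatonic only in major.

C major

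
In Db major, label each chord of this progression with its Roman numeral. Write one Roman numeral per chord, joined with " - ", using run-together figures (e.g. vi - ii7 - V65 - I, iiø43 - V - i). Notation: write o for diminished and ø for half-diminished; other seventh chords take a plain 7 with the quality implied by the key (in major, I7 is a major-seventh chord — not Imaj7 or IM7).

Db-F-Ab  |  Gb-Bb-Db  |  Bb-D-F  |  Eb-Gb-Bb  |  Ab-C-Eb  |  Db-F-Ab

Db-F-Ab: major triad on Db = scale degree 1 → I.
Gb-Bb-Db: major triad on Gb = scale degree 4 → IV.
Bb-D-F is the secondary dominant of ii (major triad on Bb): V/ii.
Eb-Gb-Bb has root Eb, degree 2 in Db major, so ii.
Ab-C-Eb: root Ab is the dominant; major triad there is V.
Db-F-Ab: major triad on Db = scale degree 1 → I.

I - IV - V/ii - ii - V - I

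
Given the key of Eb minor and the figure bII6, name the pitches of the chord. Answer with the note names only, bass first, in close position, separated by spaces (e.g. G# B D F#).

bII6 is the Neapolitan sixth — a major triad on the lowered second degree, here in its customary first inversion. In Eb minor that root is Fb.
So the chord is Fb-Ab-Cb, a major triad.
With the 6 figure the chord is in first inversion; from the bass Ab upward in close position it reads Ab-Cb-Fb.

Ab Cb Fb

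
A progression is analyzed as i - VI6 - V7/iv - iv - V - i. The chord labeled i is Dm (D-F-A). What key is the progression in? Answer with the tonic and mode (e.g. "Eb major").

D minor

The anchor chord is a minor triad on D, labeled i.
If D is scale degree 1 and the mode makes that degree carry a minor triad, the tonic is D and the mode is minor.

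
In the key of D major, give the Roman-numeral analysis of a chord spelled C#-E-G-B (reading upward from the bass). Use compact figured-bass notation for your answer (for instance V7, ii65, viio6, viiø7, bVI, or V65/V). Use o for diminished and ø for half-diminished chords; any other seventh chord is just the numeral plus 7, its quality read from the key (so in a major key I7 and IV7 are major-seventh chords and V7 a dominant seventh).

viiø7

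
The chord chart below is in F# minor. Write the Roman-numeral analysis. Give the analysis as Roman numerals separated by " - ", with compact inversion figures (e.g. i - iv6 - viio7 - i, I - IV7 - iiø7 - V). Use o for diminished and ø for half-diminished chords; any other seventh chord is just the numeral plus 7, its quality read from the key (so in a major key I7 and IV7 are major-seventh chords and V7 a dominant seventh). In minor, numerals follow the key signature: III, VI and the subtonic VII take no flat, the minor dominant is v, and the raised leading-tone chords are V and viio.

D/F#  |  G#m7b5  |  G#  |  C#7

VI6 - iiø7 - V/V - V7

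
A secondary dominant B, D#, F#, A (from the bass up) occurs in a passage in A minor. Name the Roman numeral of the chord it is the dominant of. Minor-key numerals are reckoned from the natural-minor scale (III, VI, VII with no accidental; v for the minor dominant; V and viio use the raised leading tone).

V

The chord is a dominant seventh chord on B.
A dominant resolves down a perfect fifth: B → E. In A minor, E is scale degree 5, i.e. V.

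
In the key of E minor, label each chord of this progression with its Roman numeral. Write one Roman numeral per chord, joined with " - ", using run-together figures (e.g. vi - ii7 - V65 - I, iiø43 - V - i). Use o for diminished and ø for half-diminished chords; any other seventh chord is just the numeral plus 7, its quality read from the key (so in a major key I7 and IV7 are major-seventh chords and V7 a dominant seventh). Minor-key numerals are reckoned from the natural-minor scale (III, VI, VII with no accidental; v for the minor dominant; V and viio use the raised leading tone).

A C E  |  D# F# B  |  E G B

iv - V6 - i

A-C-E has root A, degree 4 in E minor, so iv.
D#-F#-B has root B, degree 5 in E minor, so V6.
E-G-B: root E is the tonic; minor triad there is i.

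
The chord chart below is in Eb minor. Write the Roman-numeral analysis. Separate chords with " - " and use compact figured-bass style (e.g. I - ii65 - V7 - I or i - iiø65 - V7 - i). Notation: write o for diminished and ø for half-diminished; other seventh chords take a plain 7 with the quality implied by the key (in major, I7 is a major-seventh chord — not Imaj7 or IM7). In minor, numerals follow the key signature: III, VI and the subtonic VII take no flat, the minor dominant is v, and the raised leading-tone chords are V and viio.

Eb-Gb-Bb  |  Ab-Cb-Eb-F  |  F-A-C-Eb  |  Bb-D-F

i - iiø65 - V7/V - V

Eb-Gb-Bb has root Eb, degree 1 in Eb minor, so i.
Ab-Cb-Eb-F has root F, degree 2 in Eb minor, so iiø65.
F-A-C-Eb: chromatic; F is V of V, so V7/V.
Bb-D-F: major triad on Bb = scale degree 5 → V.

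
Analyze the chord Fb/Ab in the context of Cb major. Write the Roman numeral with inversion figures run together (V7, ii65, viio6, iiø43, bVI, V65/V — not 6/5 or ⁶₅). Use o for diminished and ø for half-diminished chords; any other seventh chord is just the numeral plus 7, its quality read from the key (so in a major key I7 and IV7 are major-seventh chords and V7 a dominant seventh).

The pitches Fb-Ab-Cb form a major triad rooted on Fb.
Fb is scale degree 4 in Cb major, and a major triad on that degree is written IV.
With Ab in the bass the chord is in first inversion, so the figured bass is 6.

IV6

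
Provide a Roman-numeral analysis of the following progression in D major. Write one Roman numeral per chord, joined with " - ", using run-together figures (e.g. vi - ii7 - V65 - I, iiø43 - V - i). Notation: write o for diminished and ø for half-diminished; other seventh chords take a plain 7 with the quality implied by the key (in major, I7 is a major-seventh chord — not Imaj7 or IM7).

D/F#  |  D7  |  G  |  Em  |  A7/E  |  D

I6 - V7/IV - IV - ii - V43 - I

D/F# has root D, degree 1 in D major, so I6.
D7 is the secondary dominant of IV (dominant seventh chord on D): V7/IV.
G has root G, degree 4 in D major, so IV.
Em: root E is the supertonic; minor triad there is ii.
A7/E has root A, degree 5 in D major, so V43.
D: major triad on D = scale degree 1 → I.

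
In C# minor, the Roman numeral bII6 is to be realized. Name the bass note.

F#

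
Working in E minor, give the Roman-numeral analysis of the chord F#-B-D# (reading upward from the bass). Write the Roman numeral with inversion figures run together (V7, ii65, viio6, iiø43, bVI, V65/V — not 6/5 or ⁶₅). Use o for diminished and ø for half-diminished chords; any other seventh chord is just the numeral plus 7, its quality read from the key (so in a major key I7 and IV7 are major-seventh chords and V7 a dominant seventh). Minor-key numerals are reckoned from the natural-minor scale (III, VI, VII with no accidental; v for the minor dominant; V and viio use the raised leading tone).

V64

The pitches B-D#-F# form a major triad rooted on B.
In E minor, B is the dominant; the diatonic major triad there is V.
With F# in the bass the chord is in second inversion, so the figured bass is 64.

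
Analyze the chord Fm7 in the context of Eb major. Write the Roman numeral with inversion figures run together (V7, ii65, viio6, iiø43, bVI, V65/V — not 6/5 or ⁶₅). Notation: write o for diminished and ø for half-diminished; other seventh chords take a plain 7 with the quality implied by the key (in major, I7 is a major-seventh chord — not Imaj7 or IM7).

The pitches F-Ab-C-Eb form a minor seventh chord rooted on F.
In Eb major, F is the supertonic; the diatonic minor seventh chord there is ii7.

ii7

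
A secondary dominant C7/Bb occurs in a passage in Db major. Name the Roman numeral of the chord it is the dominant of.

iii

The chord is a dominant seventh chord on C.
A dominant resolves down a perfect fifth: C → F. In Db major, F is scale degree 3, i.e. iii.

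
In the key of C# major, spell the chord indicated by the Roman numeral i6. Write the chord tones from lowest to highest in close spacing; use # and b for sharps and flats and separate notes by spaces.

Scale degree 1 in C# major is C#; here the chord built on it is altered to a minor triad. i6 is the minor tonic, borrowed from the parallel minor.
So the chord is C#-E-G#.
The figured bass 6 indicates first inversion, placing the third (E) in the bass: E-G#-C#.

E G# C#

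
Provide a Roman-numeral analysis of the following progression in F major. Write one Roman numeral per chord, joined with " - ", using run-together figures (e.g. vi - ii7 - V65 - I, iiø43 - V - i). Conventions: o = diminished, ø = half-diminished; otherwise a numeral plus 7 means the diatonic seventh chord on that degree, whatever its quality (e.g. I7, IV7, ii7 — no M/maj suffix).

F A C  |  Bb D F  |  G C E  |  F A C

I - IV - V64 - I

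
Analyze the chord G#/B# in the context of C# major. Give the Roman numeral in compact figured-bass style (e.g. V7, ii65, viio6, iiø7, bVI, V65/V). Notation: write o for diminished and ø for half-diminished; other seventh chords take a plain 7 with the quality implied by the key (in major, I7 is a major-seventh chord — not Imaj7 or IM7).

The pitches G#-B#-D# form a major triad rooted on G#.
G# is scale degree 5 in C# major, and a major triad on that degree is written V.
With B# in the bass the chord is in first inversion, so the figured bass is 6.

V6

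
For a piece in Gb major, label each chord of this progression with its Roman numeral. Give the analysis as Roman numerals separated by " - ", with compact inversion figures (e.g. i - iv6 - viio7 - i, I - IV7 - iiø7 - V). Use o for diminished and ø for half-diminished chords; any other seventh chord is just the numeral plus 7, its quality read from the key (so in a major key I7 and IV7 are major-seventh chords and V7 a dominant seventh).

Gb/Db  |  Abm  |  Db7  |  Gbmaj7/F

I64 - ii - V7 - I42

Gb/Db: major triad on Gb = scale degree 1 → I64.
Abm: minor triad on Ab = scale degree 2 → ii.
Db7 has root Db, degree 5 in Gb major, so V7.
Gbmaj7/F has root Gb, degree 1 in Gb major, so I42.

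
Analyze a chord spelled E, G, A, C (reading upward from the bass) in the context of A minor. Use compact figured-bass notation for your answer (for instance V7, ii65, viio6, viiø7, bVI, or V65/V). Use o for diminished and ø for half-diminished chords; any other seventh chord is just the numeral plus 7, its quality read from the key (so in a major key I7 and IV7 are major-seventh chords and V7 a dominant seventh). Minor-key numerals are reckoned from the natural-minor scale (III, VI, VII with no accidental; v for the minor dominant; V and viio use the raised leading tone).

i43

The pitches A-C-E-G form a minor seventh chord rooted on A.
A is scale degree 1 in A minor, and a minor seventh chord on that degree is written i7.
With E in the bass the chord is in second inversion, so the figured bass is 43.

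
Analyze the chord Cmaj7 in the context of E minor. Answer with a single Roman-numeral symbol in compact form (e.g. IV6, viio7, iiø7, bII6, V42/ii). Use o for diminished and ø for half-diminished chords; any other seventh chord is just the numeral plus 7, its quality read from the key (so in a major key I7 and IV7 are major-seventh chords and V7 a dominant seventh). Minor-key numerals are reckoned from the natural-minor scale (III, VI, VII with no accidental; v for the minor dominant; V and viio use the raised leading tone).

Stacked in thirds the chord is C-E-G-B: a major seventh chord on C.
In E minor, C is the submediant; the diatonic major seventh chord there is VI7.

VI7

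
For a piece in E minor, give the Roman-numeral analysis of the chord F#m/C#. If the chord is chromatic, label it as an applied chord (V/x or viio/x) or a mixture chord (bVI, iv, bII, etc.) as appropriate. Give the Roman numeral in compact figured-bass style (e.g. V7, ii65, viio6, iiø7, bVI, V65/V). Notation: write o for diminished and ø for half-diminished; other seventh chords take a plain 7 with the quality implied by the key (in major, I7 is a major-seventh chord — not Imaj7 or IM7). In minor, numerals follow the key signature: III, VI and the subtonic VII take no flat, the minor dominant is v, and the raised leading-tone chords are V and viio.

ii64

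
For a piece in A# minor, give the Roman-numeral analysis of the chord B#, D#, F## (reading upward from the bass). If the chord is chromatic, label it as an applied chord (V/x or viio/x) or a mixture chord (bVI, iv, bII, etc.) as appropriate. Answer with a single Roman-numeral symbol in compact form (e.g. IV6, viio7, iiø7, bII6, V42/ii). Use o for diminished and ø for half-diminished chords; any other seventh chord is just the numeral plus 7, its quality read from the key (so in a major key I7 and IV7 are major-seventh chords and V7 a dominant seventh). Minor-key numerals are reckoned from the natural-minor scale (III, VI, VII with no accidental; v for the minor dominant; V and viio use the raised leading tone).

Stacked in thirds the chord is B#-D#-F##: a minor triad on B#.
B# is the second degree of A# minor. This is the minor supertonic, borrowed from the parallel major (the Dorian ii).

ii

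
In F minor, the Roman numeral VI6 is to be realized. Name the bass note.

VI in F minor has root Db; the chord is Db-F-Ab.
The figure 6 means first inversion — the third is in the bass.

F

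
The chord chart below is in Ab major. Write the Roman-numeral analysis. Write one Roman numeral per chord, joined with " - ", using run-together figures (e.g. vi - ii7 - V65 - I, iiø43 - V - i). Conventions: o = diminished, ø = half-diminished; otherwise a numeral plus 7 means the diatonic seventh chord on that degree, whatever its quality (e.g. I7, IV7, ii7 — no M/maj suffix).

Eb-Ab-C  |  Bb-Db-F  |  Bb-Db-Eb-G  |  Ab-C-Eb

I64 - ii - V43 - I

Eb-Ab-C has root Ab, degree 1 in Ab major, so I64.
Bb-Db-F: minor triad on Bb = scale degree 2 → ii.
Bb-Db-Eb-G has root Eb, degree 5 in Ab major, so V43.
Ab-C-Eb: major triad on Ab = scale degree 1 → I.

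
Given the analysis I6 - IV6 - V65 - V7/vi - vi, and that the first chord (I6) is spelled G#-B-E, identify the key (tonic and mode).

E major

The anchor chord is a major triad on E, labeled I6.
If E is scale degree 1 and the mode makes that degree carry a major triad, the tonic is E and the mode is major.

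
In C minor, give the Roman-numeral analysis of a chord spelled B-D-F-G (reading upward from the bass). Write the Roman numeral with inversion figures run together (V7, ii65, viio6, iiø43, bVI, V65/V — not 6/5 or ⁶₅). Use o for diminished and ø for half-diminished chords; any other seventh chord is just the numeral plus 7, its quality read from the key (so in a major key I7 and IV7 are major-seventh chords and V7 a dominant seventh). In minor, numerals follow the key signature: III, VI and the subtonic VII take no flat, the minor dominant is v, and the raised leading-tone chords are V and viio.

V65

The pitches G-B-D-F form a dominant seventh chord rooted on G.
In C minor, G is the dominant; the diatonic dominant seventh chord there is V7.
With B in the bass the chord is in first inversion, so the figured bass is 65.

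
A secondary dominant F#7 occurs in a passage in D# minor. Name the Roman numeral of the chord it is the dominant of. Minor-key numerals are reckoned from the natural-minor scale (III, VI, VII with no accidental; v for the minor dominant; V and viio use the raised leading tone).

The chord is a dominant seventh chord on F#.
A dominant resolves down a perfect fifth: F# → B. In D# minor, B is scale degree 6, i.e. VI.

VI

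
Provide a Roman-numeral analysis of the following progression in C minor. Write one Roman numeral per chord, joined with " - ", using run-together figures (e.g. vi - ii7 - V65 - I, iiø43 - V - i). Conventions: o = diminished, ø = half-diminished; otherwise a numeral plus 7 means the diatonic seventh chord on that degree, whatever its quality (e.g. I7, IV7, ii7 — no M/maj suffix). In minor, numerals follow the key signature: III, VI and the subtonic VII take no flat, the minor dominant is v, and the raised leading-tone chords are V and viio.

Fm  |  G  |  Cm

Fm: root F is the subdominant; minor triad there is iv.
G has root G, degree 5 in C minor, so V.
Cm has root C, degree 1 in C minor, so i.

iv - V - i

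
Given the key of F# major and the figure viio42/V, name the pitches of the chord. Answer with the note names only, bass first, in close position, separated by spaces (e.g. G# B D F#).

A B# D# F#

viio42/V is a secondary leading-tone chord. The target V is C# in F# major; the applied chord is rooted a semitone below, on B#.
Building a fully diminished seventh chord on B# gives B#-D#-F#-A.
With the 42 figure the chord is in third inversion; from the bass A upward in close position it reads A-B#-D#-F#.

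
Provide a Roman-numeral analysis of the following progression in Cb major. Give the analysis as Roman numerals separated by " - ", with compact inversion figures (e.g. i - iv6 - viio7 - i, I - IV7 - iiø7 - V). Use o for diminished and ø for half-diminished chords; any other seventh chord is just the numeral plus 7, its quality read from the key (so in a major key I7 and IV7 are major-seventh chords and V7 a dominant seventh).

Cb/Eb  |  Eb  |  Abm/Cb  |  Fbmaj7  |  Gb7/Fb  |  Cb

I6 - V/vi - vi6 - IV7 - V42 - I

Cb/Eb has root Cb, degree 1 in Cb major, so I6.
Eb: a major triad on Eb, the applied dominant of vi → V/vi.
Abm/Cb: minor triad on Ab = scale degree 6 → vi6.
Fbmaj7 has root Fb, degree 4 in Cb major, so IV7.
Gb7/Fb: dominant seventh chord on Gb = scale degree 5 → V42.
Cb: major triad on Cb = scale degree 1 → I.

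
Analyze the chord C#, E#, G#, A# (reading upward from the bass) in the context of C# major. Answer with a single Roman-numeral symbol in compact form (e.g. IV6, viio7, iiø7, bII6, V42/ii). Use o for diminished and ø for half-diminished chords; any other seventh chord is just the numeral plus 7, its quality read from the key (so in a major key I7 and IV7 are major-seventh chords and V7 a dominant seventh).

vi65

Stacked in thirds the chord is A#-C#-E#-G#: a minor seventh chord on A#.
In C# major, A# is the submediant; the diatonic minor seventh chord there is vi7.
With C# in the bass the chord is in first inversion, so the figured bass is 65.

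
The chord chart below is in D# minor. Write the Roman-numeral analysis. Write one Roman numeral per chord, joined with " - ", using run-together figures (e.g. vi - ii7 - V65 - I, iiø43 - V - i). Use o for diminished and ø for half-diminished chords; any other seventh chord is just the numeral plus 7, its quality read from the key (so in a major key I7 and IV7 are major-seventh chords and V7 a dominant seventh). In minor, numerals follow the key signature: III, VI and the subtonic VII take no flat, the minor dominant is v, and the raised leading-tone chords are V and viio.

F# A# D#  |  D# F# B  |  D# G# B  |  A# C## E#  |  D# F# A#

F#-A#-D#: minor triad on D# = scale degree 1 → i6.
D#-F#-B: root B is the submediant; major triad there is VI6.
D#-G#-B: root G# is the subdominant; minor triad there is iv64.
A#-C##-E#: root A# is the dominant; major triad there is V.
D#-F#-A#: root D# is the tonic; minor triad there is i.

i6 - VI6 - iv64 - V - i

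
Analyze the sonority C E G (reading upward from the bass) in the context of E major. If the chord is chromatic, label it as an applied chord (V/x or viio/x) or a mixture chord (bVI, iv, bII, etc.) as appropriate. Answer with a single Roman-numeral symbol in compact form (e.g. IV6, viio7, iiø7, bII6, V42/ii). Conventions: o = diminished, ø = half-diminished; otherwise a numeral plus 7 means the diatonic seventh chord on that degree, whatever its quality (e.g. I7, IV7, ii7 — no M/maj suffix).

The pitches C-E-G form a major triad rooted on C.
C is the lowered sixth degree of E major (diatonic 6 would be C#). This is a major triad on the lowered sixth degree, borrowed from the parallel minor.

bVI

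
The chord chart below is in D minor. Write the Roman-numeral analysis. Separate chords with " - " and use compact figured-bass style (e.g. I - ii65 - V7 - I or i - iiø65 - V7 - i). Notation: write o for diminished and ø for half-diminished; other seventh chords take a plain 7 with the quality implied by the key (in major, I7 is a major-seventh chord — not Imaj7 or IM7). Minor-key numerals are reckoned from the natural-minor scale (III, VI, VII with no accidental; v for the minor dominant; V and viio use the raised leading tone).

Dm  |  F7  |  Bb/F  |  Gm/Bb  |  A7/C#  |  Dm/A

i - V7/VI - VI64 - iv6 - V65 - i64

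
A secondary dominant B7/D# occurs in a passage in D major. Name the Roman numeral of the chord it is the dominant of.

The chord is a dominant seventh chord on B.
A dominant resolves down a perfect fifth: B → E. In D major, E is scale degree 2, i.e. ii.

ii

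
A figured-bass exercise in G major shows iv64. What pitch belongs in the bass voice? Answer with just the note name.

G

iv in G major has root C; the chord is C-Eb-G.
The figure 64 means second inversion — the fifth is in the bass.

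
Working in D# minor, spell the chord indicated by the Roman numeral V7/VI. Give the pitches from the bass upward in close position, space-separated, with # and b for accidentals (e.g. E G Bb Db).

F# A# C# E

V7/VI is a secondary dominant — the dominant seventh of VI. VI in D# minor is B, so the applied chord's root is F#, a perfect fifth above.
Building a dominant seventh chord on F# gives F#-A#-C#-E.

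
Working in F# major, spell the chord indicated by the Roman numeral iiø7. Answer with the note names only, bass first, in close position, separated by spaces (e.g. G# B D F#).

Scale degree 2 in F# major is G#; here the chord built on it is altered to a half-diminished seventh chord. iiø7 is the half-diminished supertonic seventh, borrowed from the parallel minor.
So the chord is G#-B-D-F#, a half-diminished seventh chord.

G# B D F#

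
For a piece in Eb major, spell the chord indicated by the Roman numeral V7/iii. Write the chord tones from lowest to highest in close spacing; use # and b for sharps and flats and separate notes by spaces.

D F# A C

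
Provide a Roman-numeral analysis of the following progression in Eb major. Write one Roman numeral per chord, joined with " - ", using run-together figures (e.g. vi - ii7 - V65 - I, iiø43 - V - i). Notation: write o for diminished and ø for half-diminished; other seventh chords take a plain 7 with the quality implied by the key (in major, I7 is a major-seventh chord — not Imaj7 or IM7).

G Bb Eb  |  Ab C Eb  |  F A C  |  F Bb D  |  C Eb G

G-Bb-Eb: root Eb is the tonic; major triad there is I6.
Ab-C-Eb has root Ab, degree 4 in Eb major, so IV.
F-A-C: chromatic; F is V of V, so V/V.
F-Bb-D has root Bb, degree 5 in Eb major, so V64.
C-Eb-G: root C is the submediant; minor triad there is vi.

I6 - IV - V/V - V64 - vi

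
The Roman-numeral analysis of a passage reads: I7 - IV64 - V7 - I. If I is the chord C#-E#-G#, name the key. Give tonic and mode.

C# major

The anchor chord is a major triad on C#, labeled I.
If C# is scale degree 1 and the mode makes that degree carry a major triad, the tonic is C# and the mode is major.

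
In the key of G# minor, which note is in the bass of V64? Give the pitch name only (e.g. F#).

A#

V in G# minor has root D#; the chord is D#-F##-A#.
The figure 64 means second inversion — the fifth is in the bass.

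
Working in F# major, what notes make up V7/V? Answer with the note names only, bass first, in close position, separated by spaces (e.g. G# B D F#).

The slash means an applied dominant: we want the dominant of V. In F# major, V is C# major, and its dominant is built on G#.
Building a dominant seventh chord on G# gives G#-B#-D#-F#.

G# B# D# F#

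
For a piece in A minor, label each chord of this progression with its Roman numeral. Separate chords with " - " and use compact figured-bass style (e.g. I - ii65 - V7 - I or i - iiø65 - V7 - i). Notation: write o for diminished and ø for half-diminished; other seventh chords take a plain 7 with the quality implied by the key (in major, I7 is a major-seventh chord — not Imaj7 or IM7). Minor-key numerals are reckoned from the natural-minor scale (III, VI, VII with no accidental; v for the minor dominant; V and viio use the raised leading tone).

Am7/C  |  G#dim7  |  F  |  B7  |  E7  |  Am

i65 - viio7 - VI - V7/V - V7 - i

Am7/C has root A, degree 1 in A minor, so i65.
G#dim7: root G# is the leading tone; fully diminished seventh chord there is viio7.
F has root F, degree 6 in A minor, so VI.
B7: chromatic; B is V of V, so V7/V.
E7: dominant seventh chord on E = scale degree 5 → V7.
Am: minor triad on A = scale degree 1 → i.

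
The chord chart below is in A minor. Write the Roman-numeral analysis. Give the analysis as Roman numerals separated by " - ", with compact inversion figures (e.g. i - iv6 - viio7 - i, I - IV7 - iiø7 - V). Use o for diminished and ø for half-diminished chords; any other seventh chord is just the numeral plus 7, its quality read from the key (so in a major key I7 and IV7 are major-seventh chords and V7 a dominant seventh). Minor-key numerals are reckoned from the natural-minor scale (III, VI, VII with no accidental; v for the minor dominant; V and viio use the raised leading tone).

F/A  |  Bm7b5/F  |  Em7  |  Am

VI6 - iiø43 - v7 - i

F/A: root F is the submediant; major triad there is VI6.
Bm7b5/F: root B is the supertonic; half-diminished seventh chord there is iiø43.
Em7: root E is the dominant; minor seventh chord there is v7.
Am: minor triad on A = scale degree 1 → i.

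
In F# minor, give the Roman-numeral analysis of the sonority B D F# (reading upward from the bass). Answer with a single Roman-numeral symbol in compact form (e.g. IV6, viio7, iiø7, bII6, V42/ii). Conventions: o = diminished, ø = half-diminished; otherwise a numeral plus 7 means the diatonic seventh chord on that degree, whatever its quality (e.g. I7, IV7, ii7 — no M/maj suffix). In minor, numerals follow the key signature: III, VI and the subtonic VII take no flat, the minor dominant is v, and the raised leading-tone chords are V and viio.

Stacked in thirds the chord is B-D-F#: a minor triad on B.
In F# minor, B is the subdominant; the diatonic minor triad there is iv.

iv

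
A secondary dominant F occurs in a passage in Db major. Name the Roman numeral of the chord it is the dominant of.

The chord is a major triad on F.
A dominant resolves down a perfect fifth: F → Bb. In Db major, Bb is scale degree 6, i.e. vi.

vi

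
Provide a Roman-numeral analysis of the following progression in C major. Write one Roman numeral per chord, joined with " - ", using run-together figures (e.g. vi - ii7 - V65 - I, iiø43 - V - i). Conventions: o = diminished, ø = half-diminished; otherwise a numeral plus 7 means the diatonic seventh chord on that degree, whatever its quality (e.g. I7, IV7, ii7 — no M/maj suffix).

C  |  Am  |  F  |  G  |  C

I - vi - IV - V - I

C: root C is the tonic; major triad there is I.
Am: minor triad on A = scale degree 6 → vi.
F: major triad on F = scale degree 4 → IV.
G: root G is the dominant; major triad there is V.
C: root C is the tonic; major triad there is I.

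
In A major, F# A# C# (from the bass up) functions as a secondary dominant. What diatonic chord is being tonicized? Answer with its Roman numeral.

The chord is a major triad on F#.
A dominant resolves down a perfect fifth: F# → B. In A major, B is scale degree 2, i.e. ii.

ii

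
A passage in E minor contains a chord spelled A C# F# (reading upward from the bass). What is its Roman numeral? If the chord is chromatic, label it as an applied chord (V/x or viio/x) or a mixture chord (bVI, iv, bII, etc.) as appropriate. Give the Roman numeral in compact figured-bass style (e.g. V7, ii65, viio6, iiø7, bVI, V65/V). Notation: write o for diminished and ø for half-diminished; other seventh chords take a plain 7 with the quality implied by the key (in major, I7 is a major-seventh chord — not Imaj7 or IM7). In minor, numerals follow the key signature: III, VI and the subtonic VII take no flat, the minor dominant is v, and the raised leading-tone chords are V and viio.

ii6

The pitches F#-A-C# form a minor triad rooted on F#.
F# is the second degree of E minor. This is the minor supertonic, borrowed from the parallel major (the Dorian ii).
With A in the bass the chord is in first inversion, so the figured bass is 6.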